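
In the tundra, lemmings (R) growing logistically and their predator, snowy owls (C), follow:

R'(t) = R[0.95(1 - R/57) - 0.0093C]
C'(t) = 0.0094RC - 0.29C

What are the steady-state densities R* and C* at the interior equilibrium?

From dC/dt = 0 with C > 0: 0.0094R* = 0.29, so R* = 30.9.
Substitute into dR/dt = 0: 0.95(1 - 30.9/57) = 0.0093C*.
The bracket is 0.459, giving C* = 0.436/0.0093 = 46.9.

R* ≈ 30.9, C* ≈ 46.9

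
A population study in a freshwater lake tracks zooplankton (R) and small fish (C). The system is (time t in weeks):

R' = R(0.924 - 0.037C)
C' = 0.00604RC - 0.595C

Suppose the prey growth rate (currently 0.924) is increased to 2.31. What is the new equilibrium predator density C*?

At the interior fixed point, setting dR/dt = 0 with R > 0 fixes C* = (prey growth rate)/(RC coefficient) — independent of the other coefficients.
With the change, C* = 2.31/0.037 = 62.4; it rises from 25.

C* ≈ 62.4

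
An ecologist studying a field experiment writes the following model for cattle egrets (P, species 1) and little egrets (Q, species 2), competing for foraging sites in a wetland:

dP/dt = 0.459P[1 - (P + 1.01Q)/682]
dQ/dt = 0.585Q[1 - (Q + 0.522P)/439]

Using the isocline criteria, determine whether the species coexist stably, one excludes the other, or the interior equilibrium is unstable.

stable coexistence

Compare the nullcline intercepts: K1/α12 = 682/1.01 = 675 > K2 = 439; K2/α21 = 439/0.522 = 841 > K1 = 682.
Since both inequalities hold, each species can invade when rare, so the interior equilibrium is stable.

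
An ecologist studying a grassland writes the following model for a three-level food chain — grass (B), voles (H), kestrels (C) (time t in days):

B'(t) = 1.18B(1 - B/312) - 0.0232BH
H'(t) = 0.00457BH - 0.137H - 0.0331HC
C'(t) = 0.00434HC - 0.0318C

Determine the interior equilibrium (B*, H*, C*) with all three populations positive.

From dC/dt = 0: 0.00434H* = 0.0318, so H* = 7.33.
From dB/dt = 0: 1.18(1 - B*/312) = 0.0232·7.33, giving B* = 312·(1 - 0.144) = 267.
From dH/dt = 0: 0.00457·267 - 0.137 = 0.0331C*, so C* = 1.08/0.0331 = 32.7.

B* ≈ 267, H* ≈ 7.33, C* ≈ 32.7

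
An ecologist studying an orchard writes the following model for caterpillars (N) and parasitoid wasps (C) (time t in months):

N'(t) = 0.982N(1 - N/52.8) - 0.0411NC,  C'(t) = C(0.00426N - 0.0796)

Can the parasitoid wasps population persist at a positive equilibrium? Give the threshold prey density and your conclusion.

The predator equation gives dC/dt > 0 only when N > 0.0796/0.00426 = 18.7.
Without the predator, N → K = 52.8. Since 52.8 > 18.7, the predator can invade and persist.

Threshold N = 18.7; K > 18.7, so yes, the predator persists.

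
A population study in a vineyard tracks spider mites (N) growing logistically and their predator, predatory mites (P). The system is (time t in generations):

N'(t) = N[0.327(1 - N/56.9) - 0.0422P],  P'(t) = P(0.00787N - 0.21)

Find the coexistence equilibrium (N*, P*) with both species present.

N* ≈ 26.7, P* ≈ 4.11

From dP/dt = 0 with P > 0: 0.00787N* = 0.21, so N* = 26.7.
Substitute into dN/dt = 0: 0.327(1 - 26.7/56.9) = 0.0422P*.
The bracket is 0.531, giving P* = 0.174/0.0422 = 4.11.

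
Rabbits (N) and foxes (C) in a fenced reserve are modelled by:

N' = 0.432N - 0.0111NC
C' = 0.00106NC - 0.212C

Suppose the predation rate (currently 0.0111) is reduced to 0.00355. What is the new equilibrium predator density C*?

At the interior fixed point, setting dN/dt = 0 with N > 0 fixes C* = (prey growth rate)/(NC coefficient) — independent of the other coefficients.
With the change, C* = 0.432/0.00355 = 122; it rises from 38.9.

C* ≈ 122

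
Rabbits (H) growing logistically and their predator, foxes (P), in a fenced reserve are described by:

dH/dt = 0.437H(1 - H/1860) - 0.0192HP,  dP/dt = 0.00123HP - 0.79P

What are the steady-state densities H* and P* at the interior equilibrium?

From dP/dt = 0 with P > 0: 0.00123H* = 0.79, so H* = 642.
Substitute into dH/dt = 0: 0.437(1 - 642/1860) = 0.0192P*.
The bracket is 0.655, giving P* = 0.286/0.0192 = 14.9.

H* ≈ 642, P* ≈ 14.9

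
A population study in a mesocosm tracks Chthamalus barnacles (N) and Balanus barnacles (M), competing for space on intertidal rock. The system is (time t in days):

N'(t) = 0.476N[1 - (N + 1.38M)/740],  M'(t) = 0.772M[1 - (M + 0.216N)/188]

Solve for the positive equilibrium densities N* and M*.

Setting both brackets to zero gives the nullclines N + 1.38M = 740 and 0.216N + M = 188.
Substituting M = 188 - 0.216N into the first: N(1 - 1.38·0.216) = 740 - 1.38·188.
So N* = 481/0.702 = 685, and then M* = 188 - 0.216·685 = 40.1.

N* ≈ 685, M* ≈ 40.1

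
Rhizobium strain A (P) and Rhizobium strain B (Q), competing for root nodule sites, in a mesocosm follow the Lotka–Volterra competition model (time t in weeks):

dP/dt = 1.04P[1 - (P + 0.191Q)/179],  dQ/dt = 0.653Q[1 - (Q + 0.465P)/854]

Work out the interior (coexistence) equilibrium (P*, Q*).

P* ≈ 17.4, Q* ≈ 846

Setting both brackets to zero gives the nullclines P + 0.191Q = 179 and 0.465P + Q = 854.
Substituting Q = 854 - 0.465P into the first: P(1 - 0.191·0.465) = 179 - 0.191·854.
So P* = 15.9/0.911 = 17.4, and then Q* = 854 - 0.465·17.4 = 846.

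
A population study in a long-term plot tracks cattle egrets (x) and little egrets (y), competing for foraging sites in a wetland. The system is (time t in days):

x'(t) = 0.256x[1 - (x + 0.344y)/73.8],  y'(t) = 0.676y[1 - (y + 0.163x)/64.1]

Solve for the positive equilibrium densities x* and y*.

Setting both brackets to zero gives the nullclines x + 0.344y = 73.8 and 0.163x + y = 64.1.
Substituting y = 64.1 - 0.163x into the first: x(1 - 0.344·0.163) = 73.8 - 0.344·64.1.
So x* = 51.7/0.944 = 54.8, and then y* = 64.1 - 0.163·54.8 = 55.2.

x* ≈ 54.8, y* ≈ 55.2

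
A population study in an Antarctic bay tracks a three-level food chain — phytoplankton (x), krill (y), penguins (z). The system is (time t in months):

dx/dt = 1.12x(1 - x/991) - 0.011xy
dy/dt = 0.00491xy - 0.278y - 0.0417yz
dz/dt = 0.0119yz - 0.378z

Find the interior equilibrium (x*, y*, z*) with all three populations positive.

From dz/dt = 0: 0.0119y* = 0.378, so y* = 31.8.
From dx/dt = 0: 1.12(1 - x*/991) = 0.011·31.8, giving x* = 991·(1 - 0.312) = 682.
From dy/dt = 0: 0.00491·682 - 0.278 = 0.0417z*, so z* = 3.07/0.0417 = 73.6.

x* ≈ 682, y* ≈ 31.8, z* ≈ 73.6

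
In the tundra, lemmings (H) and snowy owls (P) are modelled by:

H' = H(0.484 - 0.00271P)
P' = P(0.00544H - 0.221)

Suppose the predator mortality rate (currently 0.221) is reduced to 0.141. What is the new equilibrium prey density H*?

H* ≈ 25.9

At the interior fixed point, setting dP/dt = 0 with P > 0 fixes H* = (predator death rate)/(HP coefficient) — independent of the other coefficients.
With the change, H* = 0.141/0.00544 = 25.9; it falls from 40.6.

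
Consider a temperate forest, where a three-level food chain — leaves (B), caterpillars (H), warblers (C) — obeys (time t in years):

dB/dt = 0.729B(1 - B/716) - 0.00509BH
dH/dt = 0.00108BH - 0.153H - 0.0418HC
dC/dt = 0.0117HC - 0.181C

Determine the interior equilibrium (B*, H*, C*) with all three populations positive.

B* ≈ 639, H* ≈ 15.5, C* ≈ 12.8

From dC/dt = 0: 0.0117H* = 0.181, so H* = 15.5.
From dB/dt = 0: 0.729(1 - B*/716) = 0.00509·15.5, giving B* = 716·(1 - 0.108) = 639.
From dH/dt = 0: 0.00108·639 - 0.153 = 0.0418C*, so C* = 0.537/0.0418 = 12.8.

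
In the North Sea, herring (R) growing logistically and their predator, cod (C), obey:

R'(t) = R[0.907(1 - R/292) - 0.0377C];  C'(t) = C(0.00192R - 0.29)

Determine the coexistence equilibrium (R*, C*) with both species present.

From dC/dt = 0 with C > 0: 0.00192R* = 0.29, so R* = 151.
Substitute into dR/dt = 0: 0.907(1 - 151/292) = 0.0377C*.
The bracket is 0.483, giving C* = 0.438/0.0377 = 11.6.

R* ≈ 151, C* ≈ 11.6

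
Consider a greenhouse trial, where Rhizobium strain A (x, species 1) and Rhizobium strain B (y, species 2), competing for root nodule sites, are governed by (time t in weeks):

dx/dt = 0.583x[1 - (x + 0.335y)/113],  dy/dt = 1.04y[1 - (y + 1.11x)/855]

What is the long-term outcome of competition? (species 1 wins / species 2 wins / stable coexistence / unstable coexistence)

species 2 excludes species 1

Compare the nullcline intercepts: K1/α12 = 113/0.335 = 337 < K2 = 855; K2/α21 = 855/1.11 = 770 > K1 = 113.
Since the inequalities point opposite ways, species 2 can invade but species 1 cannot.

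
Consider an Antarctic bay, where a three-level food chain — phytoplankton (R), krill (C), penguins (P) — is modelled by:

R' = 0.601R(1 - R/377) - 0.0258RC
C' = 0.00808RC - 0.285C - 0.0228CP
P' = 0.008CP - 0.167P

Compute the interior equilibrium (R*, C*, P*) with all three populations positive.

R* ≈ 39.2, C* ≈ 20.9, P* ≈ 1.38

From dP/dt = 0: 0.008C* = 0.167, so C* = 20.9.
From dR/dt = 0: 0.601(1 - R*/377) = 0.0258·20.9, giving R* = 377·(1 - 0.896) = 39.2.
From dC/dt = 0: 0.00808·39.2 - 0.285 = 0.0228P*, so P* = 0.0314/0.0228 = 1.38.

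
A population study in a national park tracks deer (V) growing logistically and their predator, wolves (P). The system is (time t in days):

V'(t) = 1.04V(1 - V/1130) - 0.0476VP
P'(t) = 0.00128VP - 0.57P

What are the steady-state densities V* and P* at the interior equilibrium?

From dP/dt = 0 with P > 0: 0.00128V* = 0.57, so V* = 445.
Substitute into dV/dt = 0: 1.04(1 - 445/1130) = 0.0476P*.
The bracket is 0.606, giving P* = 0.63/0.0476 = 13.2.

V* ≈ 445, P* ≈ 13.2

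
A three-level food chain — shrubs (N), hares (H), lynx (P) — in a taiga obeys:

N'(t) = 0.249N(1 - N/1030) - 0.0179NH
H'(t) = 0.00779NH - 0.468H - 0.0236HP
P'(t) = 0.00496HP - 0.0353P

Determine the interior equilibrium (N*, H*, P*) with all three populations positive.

From dP/dt = 0: 0.00496H* = 0.0353, so H* = 7.12.
From dN/dt = 0: 0.249(1 - N*/1030) = 0.0179·7.12, giving N* = 1030·(1 - 0.512) = 503.
From dH/dt = 0: 0.00779·503 - 0.468 = 0.0236P*, so P* = 3.45/0.0236 = 146.

N* ≈ 503, H* ≈ 7.12, P* ≈ 146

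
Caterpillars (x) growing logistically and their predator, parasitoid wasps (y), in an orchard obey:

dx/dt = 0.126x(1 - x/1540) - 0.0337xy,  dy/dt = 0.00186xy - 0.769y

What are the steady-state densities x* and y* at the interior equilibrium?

x* ≈ 413, y* ≈ 2.74

From dy/dt = 0 with y > 0: 0.00186x* = 0.769, so x* = 413.
Substitute into dx/dt = 0: 0.126(1 - 413/1540) = 0.0337y*.
The bracket is 0.732, giving y* = 0.0922/0.0337 = 2.74.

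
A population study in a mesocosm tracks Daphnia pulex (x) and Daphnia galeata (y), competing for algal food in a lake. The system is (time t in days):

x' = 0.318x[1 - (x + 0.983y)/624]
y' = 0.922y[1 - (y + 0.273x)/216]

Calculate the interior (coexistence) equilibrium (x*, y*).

x* ≈ 563, y* ≈ 62.4

Setting both brackets to zero gives the nullclines x + 0.983y = 624 and 0.273x + y = 216.
Substituting y = 216 - 0.273x into the first: x(1 - 0.983·0.273) = 624 - 0.983·216.
So x* = 412/0.732 = 563, and then y* = 216 - 0.273·563 = 62.4.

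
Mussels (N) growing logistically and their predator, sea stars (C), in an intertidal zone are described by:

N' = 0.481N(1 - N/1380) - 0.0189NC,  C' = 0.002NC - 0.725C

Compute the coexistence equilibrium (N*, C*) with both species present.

From dC/dt = 0 with C > 0: 0.002N* = 0.725, so N* = 362.
Substitute into dN/dt = 0: 0.481(1 - 362/1380) = 0.0189C*.
The bracket is 0.737, giving C* = 0.355/0.0189 = 18.8.

N* ≈ 362, C* ≈ 18.8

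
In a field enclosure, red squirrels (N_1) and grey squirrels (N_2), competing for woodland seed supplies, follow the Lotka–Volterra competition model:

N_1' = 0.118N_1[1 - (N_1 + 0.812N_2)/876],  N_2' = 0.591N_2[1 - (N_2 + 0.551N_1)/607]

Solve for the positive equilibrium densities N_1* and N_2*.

N_1* ≈ 693, N_2* ≈ 225

Setting both brackets to zero gives the nullclines N_1 + 0.812N_2 = 876 and 0.551N_1 + N_2 = 607.
Substituting N_2 = 607 - 0.551N_1 into the first: N_1(1 - 0.812·0.551) = 876 - 0.812·607.
So N_1* = 383/0.553 = 693, and then N_2* = 607 - 0.551·693 = 225.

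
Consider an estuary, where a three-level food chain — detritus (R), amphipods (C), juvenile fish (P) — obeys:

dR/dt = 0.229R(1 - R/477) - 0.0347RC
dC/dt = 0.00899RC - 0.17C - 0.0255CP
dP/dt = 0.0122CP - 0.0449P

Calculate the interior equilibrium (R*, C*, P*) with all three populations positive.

From dP/dt = 0: 0.0122C* = 0.0449, so C* = 3.68.
From dR/dt = 0: 0.229(1 - R*/477) = 0.0347·3.68, giving R* = 477·(1 - 0.558) = 211.
From dC/dt = 0: 0.00899·211 - 0.17 = 0.0255P*, so P* = 1.73/0.0255 = 67.7.

R* ≈ 211, C* ≈ 3.68, P* ≈ 67.7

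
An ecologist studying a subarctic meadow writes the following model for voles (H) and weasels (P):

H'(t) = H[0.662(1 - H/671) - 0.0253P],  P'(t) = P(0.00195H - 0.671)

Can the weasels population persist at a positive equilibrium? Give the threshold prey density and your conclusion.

Threshold H = 344; K > 344, so yes, the predator persists.

The predator equation gives dP/dt > 0 only when H > 0.671/0.00195 = 344.
Without the predator, H → K = 671. Since 671 > 344, the predator can invade and persist.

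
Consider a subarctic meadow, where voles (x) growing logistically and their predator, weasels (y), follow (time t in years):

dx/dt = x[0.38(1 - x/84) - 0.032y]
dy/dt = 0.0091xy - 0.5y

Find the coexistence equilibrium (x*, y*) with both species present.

x* ≈ 54.9, y* ≈ 4.11

From dy/dt = 0 with y > 0: 0.0091x* = 0.5, so x* = 54.9.
Substitute into dx/dt = 0: 0.38(1 - 54.9/84) = 0.032y*.
The bracket is 0.346, giving y* = 0.131/0.032 = 4.11.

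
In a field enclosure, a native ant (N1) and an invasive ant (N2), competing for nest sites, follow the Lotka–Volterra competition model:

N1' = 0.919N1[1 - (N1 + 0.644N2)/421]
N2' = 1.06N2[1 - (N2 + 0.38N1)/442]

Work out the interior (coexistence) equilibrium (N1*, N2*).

Setting both brackets to zero gives the nullclines N1 + 0.644N2 = 421 and 0.38N1 + N2 = 442.
Substituting N2 = 442 - 0.38N1 into the first: N1(1 - 0.644·0.38) = 421 - 0.644·442.
So N1* = 136/0.755 = 181, and then N2* = 442 - 0.38·181 = 373.

N1* ≈ 181, N2* ≈ 373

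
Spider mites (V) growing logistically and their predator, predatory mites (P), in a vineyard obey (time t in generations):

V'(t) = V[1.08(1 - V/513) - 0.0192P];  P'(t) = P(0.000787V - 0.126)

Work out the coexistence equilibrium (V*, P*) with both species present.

From dP/dt = 0 with P > 0: 0.000787V* = 0.126, so V* = 160.
Substitute into dV/dt = 0: 1.08(1 - 160/513) = 0.0192P*.
The bracket is 0.688, giving P* = 0.743/0.0192 = 38.7.

V* ≈ 160, P* ≈ 38.7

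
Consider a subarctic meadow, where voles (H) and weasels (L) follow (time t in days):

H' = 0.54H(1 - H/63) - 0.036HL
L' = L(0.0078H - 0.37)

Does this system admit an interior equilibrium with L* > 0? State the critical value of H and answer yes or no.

Threshold H = 47.4; K > 47.4, so yes, the predator persists.

The predator equation gives dL/dt > 0 only when H > 0.37/0.0078 = 47.4.
Without the predator, H → K = 63. Since 63 > 47.4, the predator can invade and persist.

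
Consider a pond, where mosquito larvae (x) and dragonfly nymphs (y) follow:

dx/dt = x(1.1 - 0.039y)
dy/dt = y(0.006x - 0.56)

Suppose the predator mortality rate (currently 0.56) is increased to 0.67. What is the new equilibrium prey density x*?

At the interior fixed point, setting dy/dt = 0 with y > 0 fixes x* = (predator death rate)/(xy coefficient) — independent of the other coefficients.
With the change, x* = 0.67/0.006 = 112; it rises from 93.3.

x* ≈ 112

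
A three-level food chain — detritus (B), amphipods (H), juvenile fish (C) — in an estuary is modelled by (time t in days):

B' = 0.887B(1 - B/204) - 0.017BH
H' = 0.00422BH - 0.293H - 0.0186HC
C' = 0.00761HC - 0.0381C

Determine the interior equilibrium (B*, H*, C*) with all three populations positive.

B* ≈ 184, H* ≈ 5.01, C* ≈ 26.1

From dC/dt = 0: 0.00761H* = 0.0381, so H* = 5.01.
From dB/dt = 0: 0.887(1 - B*/204) = 0.017·5.01, giving B* = 204·(1 - 0.096) = 184.
From dH/dt = 0: 0.00422·184 - 0.293 = 0.0186C*, so C* = 0.485/0.0186 = 26.1.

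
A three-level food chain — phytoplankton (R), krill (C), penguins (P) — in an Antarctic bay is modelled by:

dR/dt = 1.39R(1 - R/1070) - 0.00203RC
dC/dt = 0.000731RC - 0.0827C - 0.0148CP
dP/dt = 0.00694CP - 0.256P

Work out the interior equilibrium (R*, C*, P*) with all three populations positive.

From dP/dt = 0: 0.00694C* = 0.256, so C* = 36.9.
From dR/dt = 0: 1.39(1 - R*/1070) = 0.00203·36.9, giving R* = 1070·(1 - 0.0539) = 1010.
From dC/dt = 0: 0.000731·1010 - 0.0827 = 0.0148P*, so P* = 0.657/0.0148 = 44.4.

R* ≈ 1010, C* ≈ 36.9, P* ≈ 44.4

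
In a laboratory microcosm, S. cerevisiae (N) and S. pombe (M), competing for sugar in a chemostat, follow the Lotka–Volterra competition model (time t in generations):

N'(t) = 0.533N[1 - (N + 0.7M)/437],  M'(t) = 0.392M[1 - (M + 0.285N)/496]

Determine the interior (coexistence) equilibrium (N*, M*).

Setting both brackets to zero gives the nullclines N + 0.7M = 437 and 0.285N + M = 496.
Substituting M = 496 - 0.285N into the first: N(1 - 0.7·0.285) = 437 - 0.7·496.
So N* = 89.8/0.8 = 112, and then M* = 496 - 0.285·112 = 464.

N* ≈ 112, M* ≈ 464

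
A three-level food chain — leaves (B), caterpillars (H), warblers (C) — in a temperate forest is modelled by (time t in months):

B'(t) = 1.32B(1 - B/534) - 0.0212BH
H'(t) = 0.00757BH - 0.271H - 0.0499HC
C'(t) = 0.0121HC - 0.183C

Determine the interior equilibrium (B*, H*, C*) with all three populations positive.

From dC/dt = 0: 0.0121H* = 0.183, so H* = 15.1.
From dB/dt = 0: 1.32(1 - B*/534) = 0.0212·15.1, giving B* = 534·(1 - 0.243) = 404.
From dH/dt = 0: 0.00757·404 - 0.271 = 0.0499C*, so C* = 2.79/0.0499 = 55.9.

B* ≈ 404, H* ≈ 15.1, C* ≈ 55.9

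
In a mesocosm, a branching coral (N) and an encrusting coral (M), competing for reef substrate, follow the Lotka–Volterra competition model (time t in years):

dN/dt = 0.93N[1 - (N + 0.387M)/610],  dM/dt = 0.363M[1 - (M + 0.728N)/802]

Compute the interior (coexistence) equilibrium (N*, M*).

N* ≈ 417, M* ≈ 498

Setting both brackets to zero gives the nullclines N + 0.387M = 610 and 0.728N + M = 802.
Substituting M = 802 - 0.728N into the first: N(1 - 0.387·0.728) = 610 - 0.387·802.
So N* = 300/0.718 = 417, and then M* = 802 - 0.728·417 = 498.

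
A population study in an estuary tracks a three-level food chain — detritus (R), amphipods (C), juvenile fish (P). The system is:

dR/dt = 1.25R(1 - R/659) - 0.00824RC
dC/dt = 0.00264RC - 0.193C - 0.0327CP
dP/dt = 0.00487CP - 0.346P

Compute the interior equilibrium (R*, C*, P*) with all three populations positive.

From dP/dt = 0: 0.00487C* = 0.346, so C* = 71.
From dR/dt = 0: 1.25(1 - R*/659) = 0.00824·71, giving R* = 659·(1 - 0.468) = 350.
From dC/dt = 0: 0.00264·350 - 0.193 = 0.0327P*, so P* = 0.732/0.0327 = 22.4.

R* ≈ 350, C* ≈ 71, P* ≈ 22.4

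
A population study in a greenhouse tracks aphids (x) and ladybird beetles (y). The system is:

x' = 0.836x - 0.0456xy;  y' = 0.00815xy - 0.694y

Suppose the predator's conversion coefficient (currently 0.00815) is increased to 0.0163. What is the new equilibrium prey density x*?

At the interior fixed point, setting dy/dt = 0 with y > 0 fixes x* = (predator death rate)/(xy coefficient) — independent of the other coefficients.
With the change, x* = 0.694/0.0163 = 42.6; it falls from 85.2.

x* ≈ 42.6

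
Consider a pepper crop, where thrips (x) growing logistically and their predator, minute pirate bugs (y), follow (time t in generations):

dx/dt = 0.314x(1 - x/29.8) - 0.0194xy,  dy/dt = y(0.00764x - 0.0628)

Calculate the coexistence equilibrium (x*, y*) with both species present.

From dy/dt = 0 with y > 0: 0.00764x* = 0.0628, so x* = 8.22.
Substitute into dx/dt = 0: 0.314(1 - 8.22/29.8) = 0.0194y*.
The bracket is 0.724, giving y* = 0.227/0.0194 = 11.7.

x* ≈ 8.22, y* ≈ 11.7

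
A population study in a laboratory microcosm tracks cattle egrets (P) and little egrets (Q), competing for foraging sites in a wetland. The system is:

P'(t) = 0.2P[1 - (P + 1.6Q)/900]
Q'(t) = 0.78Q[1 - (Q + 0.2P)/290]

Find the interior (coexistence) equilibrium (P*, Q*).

Setting both brackets to zero gives the nullclines P + 1.6Q = 900 and 0.2P + Q = 290.
Substituting Q = 290 - 0.2P into the first: P(1 - 1.6·0.2) = 900 - 1.6·290.
So P* = 436/0.68 = 641, and then Q* = 290 - 0.2·641 = 162.

P* ≈ 641, Q* ≈ 162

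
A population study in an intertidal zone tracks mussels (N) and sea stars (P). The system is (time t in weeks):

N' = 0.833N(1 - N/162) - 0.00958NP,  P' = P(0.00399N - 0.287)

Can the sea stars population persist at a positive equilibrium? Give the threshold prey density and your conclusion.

Threshold N = 71.9; K > 71.9, so yes, the predator persists.

The predator equation gives dP/dt > 0 only when N > 0.287/0.00399 = 71.9.
Without the predator, N → K = 162. Since 162 > 71.9, the predator can invade and persist.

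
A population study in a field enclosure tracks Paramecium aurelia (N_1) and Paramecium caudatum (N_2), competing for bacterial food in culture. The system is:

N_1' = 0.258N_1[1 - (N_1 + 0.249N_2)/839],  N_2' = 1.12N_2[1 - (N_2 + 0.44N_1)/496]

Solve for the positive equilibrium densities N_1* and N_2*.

N_1* ≈ 804, N_2* ≈ 142

Setting both brackets to zero gives the nullclines N_1 + 0.249N_2 = 839 and 0.44N_1 + N_2 = 496.
Substituting N_2 = 496 - 0.44N_1 into the first: N_1(1 - 0.249·0.44) = 839 - 0.249·496.
So N_1* = 715/0.89 = 804, and then N_2* = 496 - 0.44·804 = 142.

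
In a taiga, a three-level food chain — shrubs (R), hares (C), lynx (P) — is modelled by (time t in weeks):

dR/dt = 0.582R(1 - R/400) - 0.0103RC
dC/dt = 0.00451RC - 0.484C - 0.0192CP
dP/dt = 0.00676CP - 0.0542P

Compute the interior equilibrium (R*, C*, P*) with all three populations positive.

From dP/dt = 0: 0.00676C* = 0.0542, so C* = 8.02.
From dR/dt = 0: 0.582(1 - R*/400) = 0.0103·8.02, giving R* = 400·(1 - 0.142) = 343.
From dC/dt = 0: 0.00451·343 - 0.484 = 0.0192P*, so P* = 1.06/0.0192 = 55.4.

R* ≈ 343, C* ≈ 8.02, P* ≈ 55.4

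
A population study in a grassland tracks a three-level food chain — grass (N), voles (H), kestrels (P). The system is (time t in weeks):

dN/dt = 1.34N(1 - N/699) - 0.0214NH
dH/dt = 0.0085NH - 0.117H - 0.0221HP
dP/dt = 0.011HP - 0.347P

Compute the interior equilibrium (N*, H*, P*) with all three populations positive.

N* ≈ 347, H* ≈ 31.5, P* ≈ 128

From dP/dt = 0: 0.011H* = 0.347, so H* = 31.5.
From dN/dt = 0: 1.34(1 - N*/699) = 0.0214·31.5, giving N* = 699·(1 - 0.504) = 347.
From dH/dt = 0: 0.0085·347 - 0.117 = 0.0221P*, so P* = 2.83/0.0221 = 128.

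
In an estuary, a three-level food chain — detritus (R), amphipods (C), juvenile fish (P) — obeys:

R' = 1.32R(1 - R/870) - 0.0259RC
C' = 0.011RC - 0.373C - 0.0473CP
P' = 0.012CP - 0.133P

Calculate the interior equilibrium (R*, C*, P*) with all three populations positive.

From dP/dt = 0: 0.012C* = 0.133, so C* = 11.1.
From dR/dt = 0: 1.32(1 - R*/870) = 0.0259·11.1, giving R* = 870·(1 - 0.217) = 681.
From dC/dt = 0: 0.011·681 - 0.373 = 0.0473P*, so P* = 7.12/0.0473 = 150.

R* ≈ 681, C* ≈ 11.1, P* ≈ 150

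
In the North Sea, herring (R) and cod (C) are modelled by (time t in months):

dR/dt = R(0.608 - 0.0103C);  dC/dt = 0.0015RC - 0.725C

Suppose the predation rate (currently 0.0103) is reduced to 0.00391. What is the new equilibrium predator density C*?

C* ≈ 155

At the interior fixed point, setting dR/dt = 0 with R > 0 fixes C* = (prey growth rate)/(RC coefficient) — independent of the other coefficients.
With the change, C* = 0.608/0.00391 = 155; it rises from 59.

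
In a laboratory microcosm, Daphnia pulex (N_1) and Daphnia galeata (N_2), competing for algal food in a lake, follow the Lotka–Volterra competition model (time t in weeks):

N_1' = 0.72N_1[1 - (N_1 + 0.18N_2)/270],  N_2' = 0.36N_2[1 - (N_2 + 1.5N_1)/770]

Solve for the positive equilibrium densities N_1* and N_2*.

Setting both brackets to zero gives the nullclines N_1 + 0.18N_2 = 270 and 1.5N_1 + N_2 = 770.
Substituting N_2 = 770 - 1.5N_1 into the first: N_1(1 - 0.18·1.5) = 270 - 0.18·770.
So N_1* = 131/0.73 = 180, and then N_2* = 770 - 1.5·180 = 500.

N_1* ≈ 180, N_2* ≈ 500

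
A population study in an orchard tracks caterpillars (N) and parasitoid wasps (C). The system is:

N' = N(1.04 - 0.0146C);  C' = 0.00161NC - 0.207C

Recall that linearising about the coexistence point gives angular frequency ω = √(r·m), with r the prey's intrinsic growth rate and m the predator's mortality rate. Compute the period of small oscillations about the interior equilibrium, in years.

Here r = 1.04 and m = 0.207, so r·m = 0.215.
ω = √0.215 = 0.464 per year, hence T = 2π/ω ≈ 13.5 years.

T ≈ 13.5 years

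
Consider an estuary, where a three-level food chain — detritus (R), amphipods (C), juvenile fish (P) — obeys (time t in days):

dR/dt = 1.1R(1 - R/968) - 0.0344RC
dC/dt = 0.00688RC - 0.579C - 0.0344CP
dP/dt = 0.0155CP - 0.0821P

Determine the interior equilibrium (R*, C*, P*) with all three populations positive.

From dP/dt = 0: 0.0155C* = 0.0821, so C* = 5.3.
From dR/dt = 0: 1.1(1 - R*/968) = 0.0344·5.3, giving R* = 968·(1 - 0.166) = 808.
From dC/dt = 0: 0.00688·808 - 0.579 = 0.0344P*, so P* = 4.98/0.0344 = 145.

R* ≈ 808, C* ≈ 5.3, P* ≈ 145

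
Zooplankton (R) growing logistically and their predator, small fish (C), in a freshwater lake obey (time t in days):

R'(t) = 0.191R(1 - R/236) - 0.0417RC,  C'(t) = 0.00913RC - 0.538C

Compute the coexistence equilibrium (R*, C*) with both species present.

From dC/dt = 0 with C > 0: 0.00913R* = 0.538, so R* = 58.9.
Substitute into dR/dt = 0: 0.191(1 - 58.9/236) = 0.0417C*.
The bracket is 0.75, giving C* = 0.143/0.0417 = 3.44.

R* ≈ 58.9, C* ≈ 3.44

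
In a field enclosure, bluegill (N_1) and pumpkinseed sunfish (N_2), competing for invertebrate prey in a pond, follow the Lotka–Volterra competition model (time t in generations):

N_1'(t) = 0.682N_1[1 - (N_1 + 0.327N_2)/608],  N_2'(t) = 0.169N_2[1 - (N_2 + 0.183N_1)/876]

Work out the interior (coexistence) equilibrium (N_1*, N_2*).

Setting both brackets to zero gives the nullclines N_1 + 0.327N_2 = 608 and 0.183N_1 + N_2 = 876.
Substituting N_2 = 876 - 0.183N_1 into the first: N_1(1 - 0.327·0.183) = 608 - 0.327·876.
So N_1* = 322/0.94 = 342, and then N_2* = 876 - 0.183·342 = 813.

N_1* ≈ 342, N_2* ≈ 813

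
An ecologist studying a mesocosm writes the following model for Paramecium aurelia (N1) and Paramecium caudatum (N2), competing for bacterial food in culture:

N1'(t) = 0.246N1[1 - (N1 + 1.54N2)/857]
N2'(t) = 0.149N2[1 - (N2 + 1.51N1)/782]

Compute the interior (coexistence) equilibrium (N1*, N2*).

Setting both brackets to zero gives the nullclines N1 + 1.54N2 = 857 and 1.51N1 + N2 = 782.
Substituting N2 = 782 - 1.51N1 into the first: N1(1 - 1.54·1.51) = 857 - 1.54·782.
So N1* = -347/-1.33 = 262, and then N2* = 782 - 1.51·262 = 386.

N1* ≈ 262, N2* ≈ 386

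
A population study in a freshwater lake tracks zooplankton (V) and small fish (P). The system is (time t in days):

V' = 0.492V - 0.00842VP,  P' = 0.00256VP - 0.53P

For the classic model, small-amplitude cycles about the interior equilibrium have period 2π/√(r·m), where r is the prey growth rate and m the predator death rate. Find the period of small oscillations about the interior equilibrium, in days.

Here r = 0.492 and m = 0.53, so r·m = 0.261.
ω = √0.261 = 0.511 per day, hence T = 2π/ω ≈ 12.3 days.

T ≈ 12.3 days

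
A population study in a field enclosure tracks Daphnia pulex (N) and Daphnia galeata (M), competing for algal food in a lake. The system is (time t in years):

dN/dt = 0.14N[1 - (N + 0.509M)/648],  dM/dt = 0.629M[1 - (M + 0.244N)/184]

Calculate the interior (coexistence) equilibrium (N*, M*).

Setting both brackets to zero gives the nullclines N + 0.509M = 648 and 0.244N + M = 184.
Substituting M = 184 - 0.244N into the first: N(1 - 0.509·0.244) = 648 - 0.509·184.
So N* = 554/0.876 = 633, and then M* = 184 - 0.244·633 = 29.6.

N* ≈ 633, M* ≈ 29.6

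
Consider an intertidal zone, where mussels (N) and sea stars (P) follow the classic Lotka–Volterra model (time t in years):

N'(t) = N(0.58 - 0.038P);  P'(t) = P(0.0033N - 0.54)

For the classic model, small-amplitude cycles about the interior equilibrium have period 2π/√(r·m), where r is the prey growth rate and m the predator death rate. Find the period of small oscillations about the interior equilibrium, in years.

T ≈ 11.2 years

Here r = 0.58 and m = 0.54, so r·m = 0.313.
ω = √0.313 = 0.56 per year, hence T = 2π/ω ≈ 11.2 years.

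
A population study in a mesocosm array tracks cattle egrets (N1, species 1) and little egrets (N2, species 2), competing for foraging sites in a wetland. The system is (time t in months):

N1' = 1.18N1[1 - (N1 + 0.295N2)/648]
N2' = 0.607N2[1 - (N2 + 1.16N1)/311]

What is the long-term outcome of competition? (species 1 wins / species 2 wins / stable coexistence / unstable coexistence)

Compare the nullcline intercepts: K1/α12 = 648/0.295 = 2200 > K2 = 311; K2/α21 = 311/1.16 = 268 < K1 = 648.
Since the inequalities point opposite ways, species 1 can invade but species 2 cannot.

species 1 excludes species 2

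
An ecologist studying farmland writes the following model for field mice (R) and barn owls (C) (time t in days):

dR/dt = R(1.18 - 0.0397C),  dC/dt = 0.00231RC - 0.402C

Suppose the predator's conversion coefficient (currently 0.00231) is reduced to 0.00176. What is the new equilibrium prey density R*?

R* ≈ 228

At the interior fixed point, setting dC/dt = 0 with C > 0 fixes R* = (predator death rate)/(RC coefficient) — independent of the other coefficients.
With the change, R* = 0.402/0.00176 = 228; it rises from 174.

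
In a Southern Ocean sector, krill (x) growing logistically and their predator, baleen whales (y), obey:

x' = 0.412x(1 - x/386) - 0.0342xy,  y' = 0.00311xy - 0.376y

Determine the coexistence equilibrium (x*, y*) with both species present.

From dy/dt = 0 with y > 0: 0.00311x* = 0.376, so x* = 121.
Substitute into dx/dt = 0: 0.412(1 - 121/386) = 0.0342y*.
The bracket is 0.687, giving y* = 0.283/0.0342 = 8.27.

x* ≈ 121, y* ≈ 8.27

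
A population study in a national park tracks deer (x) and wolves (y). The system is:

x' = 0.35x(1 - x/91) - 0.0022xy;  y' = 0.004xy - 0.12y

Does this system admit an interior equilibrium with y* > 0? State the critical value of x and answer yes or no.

The predator equation gives dy/dt > 0 only when x > 0.12/0.004 = 30.
Without the predator, x → K = 91. Since 91 > 30, the predator can invade and persist.

Threshold x = 30; K > 30, so yes, the predator persists.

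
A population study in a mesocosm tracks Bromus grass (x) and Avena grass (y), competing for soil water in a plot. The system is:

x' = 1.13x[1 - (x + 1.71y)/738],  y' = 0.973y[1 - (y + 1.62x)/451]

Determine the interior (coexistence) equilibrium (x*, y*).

Setting both brackets to zero gives the nullclines x + 1.71y = 738 and 1.62x + y = 451.
Substituting y = 451 - 1.62x into the first: x(1 - 1.71·1.62) = 738 - 1.71·451.
So x* = -33.2/-1.77 = 18.8, and then y* = 451 - 1.62·18.8 = 421.

x* ≈ 18.8, y* ≈ 421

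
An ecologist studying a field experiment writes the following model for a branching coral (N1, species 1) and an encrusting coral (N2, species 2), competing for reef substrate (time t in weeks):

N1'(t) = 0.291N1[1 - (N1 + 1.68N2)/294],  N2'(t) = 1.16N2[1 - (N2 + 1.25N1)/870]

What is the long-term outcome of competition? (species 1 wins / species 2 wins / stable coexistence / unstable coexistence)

species 2 excludes species 1

Compare the nullcline intercepts: K1/α12 = 294/1.68 = 175 < K2 = 870; K2/α21 = 870/1.25 = 696 > K1 = 294.
Since the inequalities point opposite ways, species 2 can invade but species 1 cannot.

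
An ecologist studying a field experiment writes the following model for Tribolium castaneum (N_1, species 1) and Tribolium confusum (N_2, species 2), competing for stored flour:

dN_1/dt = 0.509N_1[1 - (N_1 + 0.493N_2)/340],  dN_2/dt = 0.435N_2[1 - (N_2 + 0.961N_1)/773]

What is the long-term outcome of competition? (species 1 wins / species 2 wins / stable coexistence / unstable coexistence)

Compare the nullcline intercepts: K1/α12 = 340/0.493 = 690 < K2 = 773; K2/α21 = 773/0.961 = 804 > K1 = 340.
Since the inequalities point opposite ways, species 2 can invade but species 1 cannot.

species 2 excludes species 1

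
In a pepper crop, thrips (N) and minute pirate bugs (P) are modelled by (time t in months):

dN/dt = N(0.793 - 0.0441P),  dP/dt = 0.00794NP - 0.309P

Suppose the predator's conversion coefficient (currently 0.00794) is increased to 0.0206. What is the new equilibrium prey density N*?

At the interior fixed point, setting dP/dt = 0 with P > 0 fixes N* = (predator death rate)/(NP coefficient) — independent of the other coefficients.
With the change, N* = 0.309/0.0206 = 15; it falls from 38.9.

N* ≈ 15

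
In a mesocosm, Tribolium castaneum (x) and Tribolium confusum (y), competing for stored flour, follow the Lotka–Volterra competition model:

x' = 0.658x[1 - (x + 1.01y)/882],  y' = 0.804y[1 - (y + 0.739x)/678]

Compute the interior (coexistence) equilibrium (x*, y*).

x* ≈ 778, y* ≈ 103

Setting both brackets to zero gives the nullclines x + 1.01y = 882 and 0.739x + y = 678.
Substituting y = 678 - 0.739x into the first: x(1 - 1.01·0.739) = 882 - 1.01·678.
So x* = 197/0.254 = 778, and then y* = 678 - 0.739·778 = 103.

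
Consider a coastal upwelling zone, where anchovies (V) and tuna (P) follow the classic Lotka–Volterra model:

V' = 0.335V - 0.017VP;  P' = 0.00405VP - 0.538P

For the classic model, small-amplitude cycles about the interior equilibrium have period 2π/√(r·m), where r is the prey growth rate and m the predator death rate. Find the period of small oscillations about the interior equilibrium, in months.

T ≈ 14.8 months

Here r = 0.335 and m = 0.538, so r·m = 0.18.
ω = √0.18 = 0.425 per month, hence T = 2π/ω ≈ 14.8 months.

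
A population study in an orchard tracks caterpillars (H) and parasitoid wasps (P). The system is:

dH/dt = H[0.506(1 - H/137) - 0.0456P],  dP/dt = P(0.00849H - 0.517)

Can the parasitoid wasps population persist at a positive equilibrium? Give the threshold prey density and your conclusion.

The predator equation gives dP/dt > 0 only when H > 0.517/0.00849 = 60.9.
Without the predator, H → K = 137. Since 137 > 60.9, the predator can invade and persist.

Threshold H = 60.9; K > 60.9, so yes, the predator persists.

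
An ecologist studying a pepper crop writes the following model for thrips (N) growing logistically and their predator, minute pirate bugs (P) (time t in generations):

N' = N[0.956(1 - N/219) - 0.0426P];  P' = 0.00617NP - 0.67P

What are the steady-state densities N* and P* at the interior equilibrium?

N* ≈ 109, P* ≈ 11.3

From dP/dt = 0 with P > 0: 0.00617N* = 0.67, so N* = 109.
Substitute into dN/dt = 0: 0.956(1 - 109/219) = 0.0426P*.
The bracket is 0.504, giving P* = 0.482/0.0426 = 11.3.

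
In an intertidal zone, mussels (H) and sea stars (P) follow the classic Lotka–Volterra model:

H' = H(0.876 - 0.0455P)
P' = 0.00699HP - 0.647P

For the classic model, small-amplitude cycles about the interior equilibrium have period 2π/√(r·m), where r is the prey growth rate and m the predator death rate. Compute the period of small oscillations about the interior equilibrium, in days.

Here r = 0.876 and m = 0.647, so r·m = 0.567.
ω = √0.567 = 0.753 per day, hence T = 2π/ω ≈ 8.35 days.

T ≈ 8.35 days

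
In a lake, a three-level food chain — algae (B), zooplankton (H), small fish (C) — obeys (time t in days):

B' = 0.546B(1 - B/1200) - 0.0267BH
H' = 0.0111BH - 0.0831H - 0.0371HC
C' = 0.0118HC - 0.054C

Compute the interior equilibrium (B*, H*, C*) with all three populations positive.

B* ≈ 931, H* ≈ 4.58, C* ≈ 276

From dC/dt = 0: 0.0118H* = 0.054, so H* = 4.58.
From dB/dt = 0: 0.546(1 - B*/1200) = 0.0267·4.58, giving B* = 1200·(1 - 0.224) = 931.
From dH/dt = 0: 0.0111·931 - 0.0831 = 0.0371C*, so C* = 10.3/0.0371 = 276.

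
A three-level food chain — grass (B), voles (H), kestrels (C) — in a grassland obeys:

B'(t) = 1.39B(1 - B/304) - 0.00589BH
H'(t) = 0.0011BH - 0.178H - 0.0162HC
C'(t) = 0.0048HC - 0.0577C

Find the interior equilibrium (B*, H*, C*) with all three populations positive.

From dC/dt = 0: 0.0048H* = 0.0577, so H* = 12.
From dB/dt = 0: 1.39(1 - B*/304) = 0.00589·12, giving B* = 304·(1 - 0.0509) = 289.
From dH/dt = 0: 0.0011·289 - 0.178 = 0.0162C*, so C* = 0.139/0.0162 = 8.6.

B* ≈ 289, H* ≈ 12, C* ≈ 8.6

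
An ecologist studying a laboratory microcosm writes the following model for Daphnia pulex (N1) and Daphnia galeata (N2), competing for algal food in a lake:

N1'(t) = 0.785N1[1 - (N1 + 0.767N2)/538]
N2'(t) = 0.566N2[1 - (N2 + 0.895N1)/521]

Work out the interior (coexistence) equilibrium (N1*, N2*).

N1* ≈ 441, N2* ≈ 126

Setting both brackets to zero gives the nullclines N1 + 0.767N2 = 538 and 0.895N1 + N2 = 521.
Substituting N2 = 521 - 0.895N1 into the first: N1(1 - 0.767·0.895) = 538 - 0.767·521.
So N1* = 138/0.314 = 441, and then N2* = 521 - 0.895·441 = 126.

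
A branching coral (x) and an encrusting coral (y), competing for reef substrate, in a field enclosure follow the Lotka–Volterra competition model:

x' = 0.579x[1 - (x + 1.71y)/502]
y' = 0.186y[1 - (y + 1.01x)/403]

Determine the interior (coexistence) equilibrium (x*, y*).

Setting both brackets to zero gives the nullclines x + 1.71y = 502 and 1.01x + y = 403.
Substituting y = 403 - 1.01x into the first: x(1 - 1.71·1.01) = 502 - 1.71·403.
So x* = -187/-0.727 = 257, and then y* = 403 - 1.01·257 = 143.

x* ≈ 257, y* ≈ 143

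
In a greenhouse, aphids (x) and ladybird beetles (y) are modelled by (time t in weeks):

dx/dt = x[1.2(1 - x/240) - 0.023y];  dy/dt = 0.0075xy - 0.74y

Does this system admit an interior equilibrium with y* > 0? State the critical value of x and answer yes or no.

The predator equation gives dy/dt > 0 only when x > 0.74/0.0075 = 98.7.
Without the predator, x → K = 240. Since 240 > 98.7, the predator can invade and persist.

Threshold x = 98.7; K > 98.7, so yes, the predator persists.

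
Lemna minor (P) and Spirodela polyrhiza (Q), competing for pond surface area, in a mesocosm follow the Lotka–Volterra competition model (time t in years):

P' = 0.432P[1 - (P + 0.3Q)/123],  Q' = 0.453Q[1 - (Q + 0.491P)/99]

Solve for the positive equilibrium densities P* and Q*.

P* ≈ 109, Q* ≈ 45.3

Setting both brackets to zero gives the nullclines P + 0.3Q = 123 and 0.491P + Q = 99.
Substituting Q = 99 - 0.491P into the first: P(1 - 0.3·0.491) = 123 - 0.3·99.
So P* = 93.3/0.853 = 109, and then Q* = 99 - 0.491·109 = 45.3.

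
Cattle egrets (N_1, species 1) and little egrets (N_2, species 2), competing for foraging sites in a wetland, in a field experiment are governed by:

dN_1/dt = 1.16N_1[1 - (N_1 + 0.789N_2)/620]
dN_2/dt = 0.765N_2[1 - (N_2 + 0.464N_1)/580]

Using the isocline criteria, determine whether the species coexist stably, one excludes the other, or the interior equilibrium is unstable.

Compare the nullcline intercepts: K1/α12 = 620/0.789 = 786 > K2 = 580; K2/α21 = 580/0.464 = 1250 > K1 = 620.
Since both inequalities hold, each species can invade when rare, so the interior equilibrium is stable.

stable coexistence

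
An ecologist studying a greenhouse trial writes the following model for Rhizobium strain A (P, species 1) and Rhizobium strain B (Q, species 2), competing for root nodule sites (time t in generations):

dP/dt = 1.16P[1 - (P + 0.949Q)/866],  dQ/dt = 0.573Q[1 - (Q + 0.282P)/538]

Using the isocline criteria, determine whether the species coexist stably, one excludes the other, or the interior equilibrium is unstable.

Compare the nullcline intercepts: K1/α12 = 866/0.949 = 913 > K2 = 538; K2/α21 = 538/0.282 = 1910 > K1 = 866.
Since both inequalities hold, each species can invade when rare, so the interior equilibrium is stable.

stable coexistence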